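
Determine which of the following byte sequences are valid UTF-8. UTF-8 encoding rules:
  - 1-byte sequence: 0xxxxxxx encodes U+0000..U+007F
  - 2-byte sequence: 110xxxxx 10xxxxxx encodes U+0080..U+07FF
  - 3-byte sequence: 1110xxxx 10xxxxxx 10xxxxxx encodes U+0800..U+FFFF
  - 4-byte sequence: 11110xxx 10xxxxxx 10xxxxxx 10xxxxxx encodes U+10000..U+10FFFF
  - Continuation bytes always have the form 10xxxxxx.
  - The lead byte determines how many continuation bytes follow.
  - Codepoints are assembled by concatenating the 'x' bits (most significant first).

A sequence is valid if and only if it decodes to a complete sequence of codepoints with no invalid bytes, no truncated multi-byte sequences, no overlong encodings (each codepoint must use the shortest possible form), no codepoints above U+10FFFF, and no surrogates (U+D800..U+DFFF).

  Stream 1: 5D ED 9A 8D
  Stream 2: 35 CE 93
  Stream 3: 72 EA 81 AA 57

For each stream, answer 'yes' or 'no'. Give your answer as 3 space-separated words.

Stream 1: decodes cleanly. VALID
Stream 2: decodes cleanly. VALID
Stream 3: decodes cleanly. VALID

Answer: yes yes yes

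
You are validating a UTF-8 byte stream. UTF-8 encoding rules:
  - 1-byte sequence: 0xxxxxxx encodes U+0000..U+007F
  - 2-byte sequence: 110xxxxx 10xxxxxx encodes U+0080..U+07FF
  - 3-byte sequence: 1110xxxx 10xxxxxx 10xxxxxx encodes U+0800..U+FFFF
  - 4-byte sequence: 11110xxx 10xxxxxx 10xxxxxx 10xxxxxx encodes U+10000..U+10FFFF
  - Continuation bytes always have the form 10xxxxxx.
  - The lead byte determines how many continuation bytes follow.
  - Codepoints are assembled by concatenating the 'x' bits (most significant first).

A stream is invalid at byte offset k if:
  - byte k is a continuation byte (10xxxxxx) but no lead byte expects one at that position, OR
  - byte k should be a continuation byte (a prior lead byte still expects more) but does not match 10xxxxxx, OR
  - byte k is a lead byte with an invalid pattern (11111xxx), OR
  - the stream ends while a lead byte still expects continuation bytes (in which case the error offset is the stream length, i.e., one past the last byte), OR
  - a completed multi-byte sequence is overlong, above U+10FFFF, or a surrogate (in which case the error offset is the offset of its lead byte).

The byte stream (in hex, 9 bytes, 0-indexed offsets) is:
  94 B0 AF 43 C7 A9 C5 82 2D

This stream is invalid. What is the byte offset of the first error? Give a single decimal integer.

Answer: 0

Derivation:
Byte[0]=94: INVALID lead byte (not 0xxx/110x/1110/11110)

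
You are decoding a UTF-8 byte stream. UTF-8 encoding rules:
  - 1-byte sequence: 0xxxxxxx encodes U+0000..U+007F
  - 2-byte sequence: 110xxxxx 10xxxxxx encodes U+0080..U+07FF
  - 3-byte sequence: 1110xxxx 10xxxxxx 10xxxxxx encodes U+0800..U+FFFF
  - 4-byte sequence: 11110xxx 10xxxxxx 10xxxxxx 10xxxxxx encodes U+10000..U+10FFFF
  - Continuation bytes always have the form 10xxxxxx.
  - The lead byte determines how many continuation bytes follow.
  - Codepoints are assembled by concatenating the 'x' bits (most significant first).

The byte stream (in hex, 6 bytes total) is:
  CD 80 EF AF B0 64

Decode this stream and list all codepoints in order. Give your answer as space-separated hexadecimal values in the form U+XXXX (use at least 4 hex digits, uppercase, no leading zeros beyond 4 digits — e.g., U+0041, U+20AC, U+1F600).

Answer: U+0340 U+FBF0 U+0064

Derivation:
Byte[0]=CD: 2-byte lead, need 1 cont bytes. acc=0xD
Byte[1]=80: continuation. acc=(acc<<6)|0x00=0x340
Completed: cp=U+0340 (starts at byte 0)
Byte[2]=EF: 3-byte lead, need 2 cont bytes. acc=0xF
Byte[3]=AF: continuation. acc=(acc<<6)|0x2F=0x3EF
Byte[4]=B0: continuation. acc=(acc<<6)|0x30=0xFBF0
Completed: cp=U+FBF0 (starts at byte 2)
Byte[5]=64: 1-byte ASCII. cp=U+0064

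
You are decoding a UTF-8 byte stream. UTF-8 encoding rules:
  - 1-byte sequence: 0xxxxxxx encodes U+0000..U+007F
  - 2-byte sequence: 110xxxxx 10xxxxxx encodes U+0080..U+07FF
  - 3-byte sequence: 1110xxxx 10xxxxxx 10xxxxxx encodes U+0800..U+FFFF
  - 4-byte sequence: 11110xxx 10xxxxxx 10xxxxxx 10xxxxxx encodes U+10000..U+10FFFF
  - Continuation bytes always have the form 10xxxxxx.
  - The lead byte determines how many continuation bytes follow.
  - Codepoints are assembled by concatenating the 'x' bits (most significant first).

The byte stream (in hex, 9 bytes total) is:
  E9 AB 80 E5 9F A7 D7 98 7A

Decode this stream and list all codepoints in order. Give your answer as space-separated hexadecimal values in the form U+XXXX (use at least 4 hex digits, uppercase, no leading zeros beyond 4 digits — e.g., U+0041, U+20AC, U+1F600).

Answer: U+9AC0 U+57E7 U+05D8 U+007A

Derivation:
Byte[0]=E9: 3-byte lead, need 2 cont bytes. acc=0x9
Byte[1]=AB: continuation. acc=(acc<<6)|0x2B=0x26B
Byte[2]=80: continuation. acc=(acc<<6)|0x00=0x9AC0
Completed: cp=U+9AC0 (starts at byte 0)
Byte[3]=E5: 3-byte lead, need 2 cont bytes. acc=0x5
Byte[4]=9F: continuation. acc=(acc<<6)|0x1F=0x15F
Byte[5]=A7: continuation. acc=(acc<<6)|0x27=0x57E7
Completed: cp=U+57E7 (starts at byte 3)
Byte[6]=D7: 2-byte lead, need 1 cont bytes. acc=0x17
Byte[7]=98: continuation. acc=(acc<<6)|0x18=0x5D8
Completed: cp=U+05D8 (starts at byte 6)
Byte[8]=7A: 1-byte ASCII. cp=U+007A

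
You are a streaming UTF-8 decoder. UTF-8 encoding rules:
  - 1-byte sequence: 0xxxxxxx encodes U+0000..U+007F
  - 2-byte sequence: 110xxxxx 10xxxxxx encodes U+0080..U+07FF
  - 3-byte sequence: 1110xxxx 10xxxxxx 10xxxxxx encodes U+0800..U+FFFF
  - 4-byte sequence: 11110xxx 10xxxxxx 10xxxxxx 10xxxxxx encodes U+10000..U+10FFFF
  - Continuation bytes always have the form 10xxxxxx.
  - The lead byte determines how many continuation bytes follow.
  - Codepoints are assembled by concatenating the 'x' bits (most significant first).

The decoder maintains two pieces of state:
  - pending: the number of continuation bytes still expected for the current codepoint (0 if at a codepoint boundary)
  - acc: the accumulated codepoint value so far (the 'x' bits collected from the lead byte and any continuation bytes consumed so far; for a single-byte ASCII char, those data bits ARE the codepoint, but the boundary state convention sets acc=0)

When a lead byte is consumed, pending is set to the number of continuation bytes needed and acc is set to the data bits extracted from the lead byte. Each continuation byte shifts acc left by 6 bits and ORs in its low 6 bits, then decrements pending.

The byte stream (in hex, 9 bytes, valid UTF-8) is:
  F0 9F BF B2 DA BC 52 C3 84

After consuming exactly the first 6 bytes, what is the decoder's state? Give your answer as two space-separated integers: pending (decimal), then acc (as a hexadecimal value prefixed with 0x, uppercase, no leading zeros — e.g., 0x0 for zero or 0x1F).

Answer: 0 0x6BC

Derivation:
Byte[0]=F0: 4-byte lead. pending=3, acc=0x0
Byte[1]=9F: continuation. acc=(acc<<6)|0x1F=0x1F, pending=2
Byte[2]=BF: continuation. acc=(acc<<6)|0x3F=0x7FF, pending=1
Byte[3]=B2: continuation. acc=(acc<<6)|0x32=0x1FFF2, pending=0
Byte[4]=DA: 2-byte lead. pending=1, acc=0x1A
Byte[5]=BC: continuation. acc=(acc<<6)|0x3C=0x6BC, pending=0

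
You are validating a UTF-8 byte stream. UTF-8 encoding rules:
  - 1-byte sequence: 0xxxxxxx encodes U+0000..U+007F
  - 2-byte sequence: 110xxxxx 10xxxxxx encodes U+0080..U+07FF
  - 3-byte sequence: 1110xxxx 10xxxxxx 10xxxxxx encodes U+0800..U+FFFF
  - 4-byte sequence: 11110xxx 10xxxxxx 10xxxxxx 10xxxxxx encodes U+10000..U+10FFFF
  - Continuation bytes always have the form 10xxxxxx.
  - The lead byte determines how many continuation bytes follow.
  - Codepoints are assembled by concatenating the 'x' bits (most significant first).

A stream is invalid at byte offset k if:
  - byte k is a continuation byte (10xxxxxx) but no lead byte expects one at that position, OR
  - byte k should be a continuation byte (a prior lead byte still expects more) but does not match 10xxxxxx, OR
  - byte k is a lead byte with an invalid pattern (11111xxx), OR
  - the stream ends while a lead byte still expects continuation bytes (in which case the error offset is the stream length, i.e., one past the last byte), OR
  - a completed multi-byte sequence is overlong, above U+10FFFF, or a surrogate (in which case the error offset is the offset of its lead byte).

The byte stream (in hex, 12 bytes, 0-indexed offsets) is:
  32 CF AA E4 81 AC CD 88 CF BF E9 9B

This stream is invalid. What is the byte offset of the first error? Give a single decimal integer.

Answer: 12

Derivation:
Byte[0]=32: 1-byte ASCII. cp=U+0032
Byte[1]=CF: 2-byte lead, need 1 cont bytes. acc=0xF
Byte[2]=AA: continuation. acc=(acc<<6)|0x2A=0x3EA
Completed: cp=U+03EA (starts at byte 1)
Byte[3]=E4: 3-byte lead, need 2 cont bytes. acc=0x4
Byte[4]=81: continuation. acc=(acc<<6)|0x01=0x101
Byte[5]=AC: continuation. acc=(acc<<6)|0x2C=0x406C
Completed: cp=U+406C (starts at byte 3)
Byte[6]=CD: 2-byte lead, need 1 cont bytes. acc=0xD
Byte[7]=88: continuation. acc=(acc<<6)|0x08=0x348
Completed: cp=U+0348 (starts at byte 6)
Byte[8]=CF: 2-byte lead, need 1 cont bytes. acc=0xF
Byte[9]=BF: continuation. acc=(acc<<6)|0x3F=0x3FF
Completed: cp=U+03FF (starts at byte 8)
Byte[10]=E9: 3-byte lead, need 2 cont bytes. acc=0x9
Byte[11]=9B: continuation. acc=(acc<<6)|0x1B=0x25B
Byte[12]: stream ended, expected continuation. INVALID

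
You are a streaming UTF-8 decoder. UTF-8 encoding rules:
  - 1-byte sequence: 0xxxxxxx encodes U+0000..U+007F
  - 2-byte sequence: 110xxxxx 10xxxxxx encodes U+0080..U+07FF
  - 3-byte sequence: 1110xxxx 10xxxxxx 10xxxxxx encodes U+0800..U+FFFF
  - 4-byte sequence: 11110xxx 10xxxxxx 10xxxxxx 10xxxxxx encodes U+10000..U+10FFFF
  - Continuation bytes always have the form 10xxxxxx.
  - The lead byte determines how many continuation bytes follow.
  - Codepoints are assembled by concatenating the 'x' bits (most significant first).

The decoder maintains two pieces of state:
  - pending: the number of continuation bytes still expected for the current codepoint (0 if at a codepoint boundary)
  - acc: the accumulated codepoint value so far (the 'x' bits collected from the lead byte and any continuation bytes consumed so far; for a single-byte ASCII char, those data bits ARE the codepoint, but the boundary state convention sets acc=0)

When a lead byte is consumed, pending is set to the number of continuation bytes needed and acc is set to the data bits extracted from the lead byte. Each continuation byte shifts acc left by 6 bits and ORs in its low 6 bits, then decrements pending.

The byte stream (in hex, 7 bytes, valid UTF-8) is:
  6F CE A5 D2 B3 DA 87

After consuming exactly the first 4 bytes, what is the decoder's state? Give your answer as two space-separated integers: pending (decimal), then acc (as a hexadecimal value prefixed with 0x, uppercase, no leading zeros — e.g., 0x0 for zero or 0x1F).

Answer: 1 0x12

Derivation:
Byte[0]=6F: 1-byte. pending=0, acc=0x0
Byte[1]=CE: 2-byte lead. pending=1, acc=0xE
Byte[2]=A5: continuation. acc=(acc<<6)|0x25=0x3A5, pending=0
Byte[3]=D2: 2-byte lead. pending=1, acc=0x12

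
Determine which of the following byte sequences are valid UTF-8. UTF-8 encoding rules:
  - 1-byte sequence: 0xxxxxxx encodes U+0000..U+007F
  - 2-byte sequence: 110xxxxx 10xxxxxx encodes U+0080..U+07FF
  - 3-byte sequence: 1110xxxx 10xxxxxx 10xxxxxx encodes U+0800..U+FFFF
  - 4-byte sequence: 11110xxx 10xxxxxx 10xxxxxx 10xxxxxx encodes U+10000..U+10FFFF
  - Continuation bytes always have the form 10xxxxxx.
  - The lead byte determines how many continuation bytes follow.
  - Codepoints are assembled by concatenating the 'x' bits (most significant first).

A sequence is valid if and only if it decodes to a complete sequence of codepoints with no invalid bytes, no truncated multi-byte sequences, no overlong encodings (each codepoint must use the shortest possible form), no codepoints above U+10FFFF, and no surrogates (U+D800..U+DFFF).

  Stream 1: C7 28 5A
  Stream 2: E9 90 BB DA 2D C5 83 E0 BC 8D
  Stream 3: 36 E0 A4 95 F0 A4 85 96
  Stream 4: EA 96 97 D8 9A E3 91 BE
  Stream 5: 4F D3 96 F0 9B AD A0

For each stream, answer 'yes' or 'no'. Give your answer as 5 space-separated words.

Stream 1: error at byte offset 1. INVALID
Stream 2: error at byte offset 4. INVALID
Stream 3: decodes cleanly. VALID
Stream 4: decodes cleanly. VALID
Stream 5: decodes cleanly. VALID

Answer: no no yes yes yes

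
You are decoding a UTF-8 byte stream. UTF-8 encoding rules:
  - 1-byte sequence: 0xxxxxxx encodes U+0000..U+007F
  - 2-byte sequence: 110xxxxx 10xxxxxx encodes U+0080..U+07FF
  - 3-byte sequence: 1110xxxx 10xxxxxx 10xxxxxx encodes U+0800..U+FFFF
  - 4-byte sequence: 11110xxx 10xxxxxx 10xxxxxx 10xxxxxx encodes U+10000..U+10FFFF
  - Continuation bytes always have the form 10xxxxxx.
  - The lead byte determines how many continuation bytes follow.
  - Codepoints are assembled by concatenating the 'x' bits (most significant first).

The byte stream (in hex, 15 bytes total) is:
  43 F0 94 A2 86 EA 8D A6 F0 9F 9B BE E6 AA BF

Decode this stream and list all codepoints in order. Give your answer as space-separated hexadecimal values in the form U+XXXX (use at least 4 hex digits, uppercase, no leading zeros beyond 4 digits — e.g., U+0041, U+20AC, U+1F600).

Answer: U+0043 U+14886 U+A366 U+1F6FE U+6ABF

Derivation:
Byte[0]=43: 1-byte ASCII. cp=U+0043
Byte[1]=F0: 4-byte lead, need 3 cont bytes. acc=0x0
Byte[2]=94: continuation. acc=(acc<<6)|0x14=0x14
Byte[3]=A2: continuation. acc=(acc<<6)|0x22=0x522
Byte[4]=86: continuation. acc=(acc<<6)|0x06=0x14886
Completed: cp=U+14886 (starts at byte 1)
Byte[5]=EA: 3-byte lead, need 2 cont bytes. acc=0xA
Byte[6]=8D: continuation. acc=(acc<<6)|0x0D=0x28D
Byte[7]=A6: continuation. acc=(acc<<6)|0x26=0xA366
Completed: cp=U+A366 (starts at byte 5)
Byte[8]=F0: 4-byte lead, need 3 cont bytes. acc=0x0
Byte[9]=9F: continuation. acc=(acc<<6)|0x1F=0x1F
Byte[10]=9B: continuation. acc=(acc<<6)|0x1B=0x7DB
Byte[11]=BE: continuation. acc=(acc<<6)|0x3E=0x1F6FE
Completed: cp=U+1F6FE (starts at byte 8)
Byte[12]=E6: 3-byte lead, need 2 cont bytes. acc=0x6
Byte[13]=AA: continuation. acc=(acc<<6)|0x2A=0x1AA
Byte[14]=BF: continuation. acc=(acc<<6)|0x3F=0x6ABF
Completed: cp=U+6ABF (starts at byte 12)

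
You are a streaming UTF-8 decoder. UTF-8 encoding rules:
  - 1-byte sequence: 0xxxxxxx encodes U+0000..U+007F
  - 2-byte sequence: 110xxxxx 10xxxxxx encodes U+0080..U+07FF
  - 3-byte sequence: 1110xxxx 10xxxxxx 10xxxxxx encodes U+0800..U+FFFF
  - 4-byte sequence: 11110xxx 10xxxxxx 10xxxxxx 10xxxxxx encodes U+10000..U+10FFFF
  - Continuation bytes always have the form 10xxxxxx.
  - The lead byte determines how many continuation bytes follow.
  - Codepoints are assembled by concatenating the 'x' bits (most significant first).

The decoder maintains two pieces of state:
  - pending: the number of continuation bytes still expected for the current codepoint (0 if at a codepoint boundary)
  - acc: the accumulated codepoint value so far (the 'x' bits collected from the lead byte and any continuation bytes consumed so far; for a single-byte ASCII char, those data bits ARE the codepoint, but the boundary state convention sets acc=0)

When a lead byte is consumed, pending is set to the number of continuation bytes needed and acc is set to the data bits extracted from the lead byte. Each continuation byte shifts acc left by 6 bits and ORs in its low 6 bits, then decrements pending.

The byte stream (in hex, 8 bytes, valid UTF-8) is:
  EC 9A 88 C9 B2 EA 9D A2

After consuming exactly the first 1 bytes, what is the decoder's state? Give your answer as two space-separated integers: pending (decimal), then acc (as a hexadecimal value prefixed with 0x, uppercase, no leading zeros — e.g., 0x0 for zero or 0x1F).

Answer: 2 0xC

Derivation:
Byte[0]=EC: 3-byte lead. pending=2, acc=0xC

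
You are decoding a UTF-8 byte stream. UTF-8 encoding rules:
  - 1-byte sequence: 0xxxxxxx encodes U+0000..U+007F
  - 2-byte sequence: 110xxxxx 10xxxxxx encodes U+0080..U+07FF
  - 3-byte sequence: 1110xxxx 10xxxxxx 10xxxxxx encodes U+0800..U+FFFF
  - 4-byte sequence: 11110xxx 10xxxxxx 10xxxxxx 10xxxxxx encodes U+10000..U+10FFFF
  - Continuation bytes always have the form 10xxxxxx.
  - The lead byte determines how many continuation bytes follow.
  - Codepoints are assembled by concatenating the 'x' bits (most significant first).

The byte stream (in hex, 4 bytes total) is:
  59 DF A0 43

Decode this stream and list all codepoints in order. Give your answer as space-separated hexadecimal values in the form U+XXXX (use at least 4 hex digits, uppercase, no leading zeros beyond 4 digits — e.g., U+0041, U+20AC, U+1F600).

Answer: U+0059 U+07E0 U+0043

Derivation:
Byte[0]=59: 1-byte ASCII. cp=U+0059
Byte[1]=DF: 2-byte lead, need 1 cont bytes. acc=0x1F
Byte[2]=A0: continuation. acc=(acc<<6)|0x20=0x7E0
Completed: cp=U+07E0 (starts at byte 1)
Byte[3]=43: 1-byte ASCII. cp=U+0043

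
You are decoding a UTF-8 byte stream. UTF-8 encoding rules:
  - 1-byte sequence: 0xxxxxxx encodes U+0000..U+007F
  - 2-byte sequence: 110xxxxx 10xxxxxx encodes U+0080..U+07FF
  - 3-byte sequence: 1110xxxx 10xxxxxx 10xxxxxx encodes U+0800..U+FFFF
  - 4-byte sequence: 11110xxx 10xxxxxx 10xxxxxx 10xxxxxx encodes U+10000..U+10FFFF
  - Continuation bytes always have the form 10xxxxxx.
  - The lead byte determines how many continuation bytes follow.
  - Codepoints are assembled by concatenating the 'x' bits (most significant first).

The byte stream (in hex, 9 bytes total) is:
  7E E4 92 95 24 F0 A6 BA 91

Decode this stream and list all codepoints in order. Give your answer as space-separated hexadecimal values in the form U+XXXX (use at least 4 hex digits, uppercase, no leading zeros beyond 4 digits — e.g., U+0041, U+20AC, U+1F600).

Answer: U+007E U+4495 U+0024 U+26E91

Derivation:
Byte[0]=7E: 1-byte ASCII. cp=U+007E
Byte[1]=E4: 3-byte lead, need 2 cont bytes. acc=0x4
Byte[2]=92: continuation. acc=(acc<<6)|0x12=0x112
Byte[3]=95: continuation. acc=(acc<<6)|0x15=0x4495
Completed: cp=U+4495 (starts at byte 1)
Byte[4]=24: 1-byte ASCII. cp=U+0024
Byte[5]=F0: 4-byte lead, need 3 cont bytes. acc=0x0
Byte[6]=A6: continuation. acc=(acc<<6)|0x26=0x26
Byte[7]=BA: continuation. acc=(acc<<6)|0x3A=0x9BA
Byte[8]=91: continuation. acc=(acc<<6)|0x11=0x26E91
Completed: cp=U+26E91 (starts at byte 5)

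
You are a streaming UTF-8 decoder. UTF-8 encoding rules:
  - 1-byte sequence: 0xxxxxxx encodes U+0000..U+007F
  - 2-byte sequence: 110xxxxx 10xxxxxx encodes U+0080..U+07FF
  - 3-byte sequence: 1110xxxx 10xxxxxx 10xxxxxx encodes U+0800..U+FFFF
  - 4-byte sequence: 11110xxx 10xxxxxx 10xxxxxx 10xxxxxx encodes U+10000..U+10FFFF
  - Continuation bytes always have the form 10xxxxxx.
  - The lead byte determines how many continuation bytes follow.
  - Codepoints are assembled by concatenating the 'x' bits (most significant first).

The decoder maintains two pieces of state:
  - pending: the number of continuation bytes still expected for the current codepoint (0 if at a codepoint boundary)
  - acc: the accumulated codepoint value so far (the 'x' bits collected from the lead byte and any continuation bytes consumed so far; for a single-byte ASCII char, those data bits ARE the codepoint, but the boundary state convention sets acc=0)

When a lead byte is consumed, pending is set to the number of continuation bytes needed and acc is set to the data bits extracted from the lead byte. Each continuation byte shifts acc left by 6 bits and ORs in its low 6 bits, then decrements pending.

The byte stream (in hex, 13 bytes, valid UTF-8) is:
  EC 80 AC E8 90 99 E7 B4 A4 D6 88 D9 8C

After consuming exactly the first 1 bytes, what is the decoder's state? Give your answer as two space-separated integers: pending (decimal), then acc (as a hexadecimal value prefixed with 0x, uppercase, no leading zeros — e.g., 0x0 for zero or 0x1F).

Answer: 2 0xC

Derivation:
Byte[0]=EC: 3-byte lead. pending=2, acc=0xC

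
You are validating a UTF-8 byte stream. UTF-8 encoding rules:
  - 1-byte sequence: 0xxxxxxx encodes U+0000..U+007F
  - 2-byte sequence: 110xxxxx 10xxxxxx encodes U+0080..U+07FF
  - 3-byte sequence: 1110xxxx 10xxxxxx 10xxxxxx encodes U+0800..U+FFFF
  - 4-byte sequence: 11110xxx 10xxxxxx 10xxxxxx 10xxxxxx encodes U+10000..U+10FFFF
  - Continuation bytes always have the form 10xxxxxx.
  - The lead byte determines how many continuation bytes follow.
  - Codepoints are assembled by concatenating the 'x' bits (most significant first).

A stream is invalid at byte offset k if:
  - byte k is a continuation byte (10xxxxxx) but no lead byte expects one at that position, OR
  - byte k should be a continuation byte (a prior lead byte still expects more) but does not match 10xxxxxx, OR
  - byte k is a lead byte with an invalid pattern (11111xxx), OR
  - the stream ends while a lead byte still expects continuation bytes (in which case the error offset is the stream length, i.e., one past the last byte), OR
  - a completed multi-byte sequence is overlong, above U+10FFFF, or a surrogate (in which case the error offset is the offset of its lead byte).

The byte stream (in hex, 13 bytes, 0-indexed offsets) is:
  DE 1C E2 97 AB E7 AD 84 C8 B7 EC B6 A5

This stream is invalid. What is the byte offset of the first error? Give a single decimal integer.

Answer: 1

Derivation:
Byte[0]=DE: 2-byte lead, need 1 cont bytes. acc=0x1E
Byte[1]=1C: expected 10xxxxxx continuation. INVALID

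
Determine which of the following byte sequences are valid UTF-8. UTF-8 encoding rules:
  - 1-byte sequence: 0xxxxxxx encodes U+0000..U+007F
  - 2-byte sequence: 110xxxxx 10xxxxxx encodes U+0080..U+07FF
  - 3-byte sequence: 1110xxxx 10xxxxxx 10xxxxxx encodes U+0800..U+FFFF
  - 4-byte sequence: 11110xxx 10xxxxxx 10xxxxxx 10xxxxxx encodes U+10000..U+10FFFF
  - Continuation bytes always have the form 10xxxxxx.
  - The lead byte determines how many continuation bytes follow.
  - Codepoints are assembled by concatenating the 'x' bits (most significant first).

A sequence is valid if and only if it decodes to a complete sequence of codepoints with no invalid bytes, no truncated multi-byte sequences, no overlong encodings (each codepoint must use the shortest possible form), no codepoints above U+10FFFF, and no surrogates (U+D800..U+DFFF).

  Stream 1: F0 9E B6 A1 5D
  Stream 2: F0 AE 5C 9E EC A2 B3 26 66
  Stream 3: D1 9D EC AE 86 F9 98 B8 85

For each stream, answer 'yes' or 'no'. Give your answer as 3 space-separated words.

Stream 1: decodes cleanly. VALID
Stream 2: error at byte offset 2. INVALID
Stream 3: error at byte offset 5. INVALID

Answer: yes no no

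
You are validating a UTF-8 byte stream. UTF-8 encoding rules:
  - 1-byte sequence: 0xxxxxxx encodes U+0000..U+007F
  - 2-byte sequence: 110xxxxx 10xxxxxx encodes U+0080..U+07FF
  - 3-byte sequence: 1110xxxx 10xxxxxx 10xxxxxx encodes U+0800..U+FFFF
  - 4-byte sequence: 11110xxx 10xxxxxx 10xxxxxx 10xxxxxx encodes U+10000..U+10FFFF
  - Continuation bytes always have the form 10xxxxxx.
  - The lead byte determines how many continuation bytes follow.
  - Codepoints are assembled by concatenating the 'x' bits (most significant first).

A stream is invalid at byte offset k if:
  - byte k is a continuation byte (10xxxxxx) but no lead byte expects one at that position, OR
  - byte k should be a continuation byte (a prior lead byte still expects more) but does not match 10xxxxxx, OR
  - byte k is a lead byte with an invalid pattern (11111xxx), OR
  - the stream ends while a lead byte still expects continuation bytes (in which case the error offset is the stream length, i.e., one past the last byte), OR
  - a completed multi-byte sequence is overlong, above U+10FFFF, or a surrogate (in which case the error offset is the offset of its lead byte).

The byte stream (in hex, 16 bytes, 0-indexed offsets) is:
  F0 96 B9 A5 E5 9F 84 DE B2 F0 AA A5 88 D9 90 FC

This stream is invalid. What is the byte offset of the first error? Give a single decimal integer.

Answer: 15

Derivation:
Byte[0]=F0: 4-byte lead, need 3 cont bytes. acc=0x0
Byte[1]=96: continuation. acc=(acc<<6)|0x16=0x16
Byte[2]=B9: continuation. acc=(acc<<6)|0x39=0x5B9
Byte[3]=A5: continuation. acc=(acc<<6)|0x25=0x16E65
Completed: cp=U+16E65 (starts at byte 0)
Byte[4]=E5: 3-byte lead, need 2 cont bytes. acc=0x5
Byte[5]=9F: continuation. acc=(acc<<6)|0x1F=0x15F
Byte[6]=84: continuation. acc=(acc<<6)|0x04=0x57C4
Completed: cp=U+57C4 (starts at byte 4)
Byte[7]=DE: 2-byte lead, need 1 cont bytes. acc=0x1E
Byte[8]=B2: continuation. acc=(acc<<6)|0x32=0x7B2
Completed: cp=U+07B2 (starts at byte 7)
Byte[9]=F0: 4-byte lead, need 3 cont bytes. acc=0x0
Byte[10]=AA: continuation. acc=(acc<<6)|0x2A=0x2A
Byte[11]=A5: continuation. acc=(acc<<6)|0x25=0xAA5
Byte[12]=88: continuation. acc=(acc<<6)|0x08=0x2A948
Completed: cp=U+2A948 (starts at byte 9)
Byte[13]=D9: 2-byte lead, need 1 cont bytes. acc=0x19
Byte[14]=90: continuation. acc=(acc<<6)|0x10=0x650
Completed: cp=U+0650 (starts at byte 13)
Byte[15]=FC: INVALID lead byte (not 0xxx/110x/1110/11110)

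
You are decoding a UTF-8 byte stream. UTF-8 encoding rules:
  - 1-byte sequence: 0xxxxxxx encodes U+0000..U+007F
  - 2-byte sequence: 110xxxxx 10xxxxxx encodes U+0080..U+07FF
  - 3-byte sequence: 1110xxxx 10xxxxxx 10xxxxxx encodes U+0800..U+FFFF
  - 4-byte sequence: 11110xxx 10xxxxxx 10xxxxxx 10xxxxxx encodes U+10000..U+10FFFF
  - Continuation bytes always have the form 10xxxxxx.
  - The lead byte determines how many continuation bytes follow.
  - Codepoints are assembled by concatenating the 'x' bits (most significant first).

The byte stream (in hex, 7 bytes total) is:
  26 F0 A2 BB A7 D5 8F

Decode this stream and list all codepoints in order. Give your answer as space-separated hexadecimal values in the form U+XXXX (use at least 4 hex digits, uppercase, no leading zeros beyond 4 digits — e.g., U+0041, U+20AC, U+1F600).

Byte[0]=26: 1-byte ASCII. cp=U+0026
Byte[1]=F0: 4-byte lead, need 3 cont bytes. acc=0x0
Byte[2]=A2: continuation. acc=(acc<<6)|0x22=0x22
Byte[3]=BB: continuation. acc=(acc<<6)|0x3B=0x8BB
Byte[4]=A7: continuation. acc=(acc<<6)|0x27=0x22EE7
Completed: cp=U+22EE7 (starts at byte 1)
Byte[5]=D5: 2-byte lead, need 1 cont bytes. acc=0x15
Byte[6]=8F: continuation. acc=(acc<<6)|0x0F=0x54F
Completed: cp=U+054F (starts at byte 5)

Answer: U+0026 U+22EE7 U+054F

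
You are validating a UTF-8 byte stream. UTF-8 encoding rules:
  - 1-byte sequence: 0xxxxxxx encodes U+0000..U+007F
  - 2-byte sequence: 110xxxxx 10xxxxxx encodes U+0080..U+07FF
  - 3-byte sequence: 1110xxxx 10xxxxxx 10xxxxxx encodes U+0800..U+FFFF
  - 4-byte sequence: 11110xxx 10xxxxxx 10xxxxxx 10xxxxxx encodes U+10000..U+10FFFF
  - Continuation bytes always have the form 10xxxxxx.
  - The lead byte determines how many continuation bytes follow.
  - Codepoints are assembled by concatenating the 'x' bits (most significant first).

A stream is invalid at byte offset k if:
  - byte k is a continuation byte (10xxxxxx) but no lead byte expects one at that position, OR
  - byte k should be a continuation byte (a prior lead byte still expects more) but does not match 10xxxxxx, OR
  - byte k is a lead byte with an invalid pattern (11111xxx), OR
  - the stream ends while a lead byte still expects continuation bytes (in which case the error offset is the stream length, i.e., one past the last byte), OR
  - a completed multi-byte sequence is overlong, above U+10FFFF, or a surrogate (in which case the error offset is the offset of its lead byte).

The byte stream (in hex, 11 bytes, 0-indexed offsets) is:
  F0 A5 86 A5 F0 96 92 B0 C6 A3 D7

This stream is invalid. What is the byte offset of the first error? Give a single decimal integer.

Byte[0]=F0: 4-byte lead, need 3 cont bytes. acc=0x0
Byte[1]=A5: continuation. acc=(acc<<6)|0x25=0x25
Byte[2]=86: continuation. acc=(acc<<6)|0x06=0x946
Byte[3]=A5: continuation. acc=(acc<<6)|0x25=0x251A5
Completed: cp=U+251A5 (starts at byte 0)
Byte[4]=F0: 4-byte lead, need 3 cont bytes. acc=0x0
Byte[5]=96: continuation. acc=(acc<<6)|0x16=0x16
Byte[6]=92: continuation. acc=(acc<<6)|0x12=0x592
Byte[7]=B0: continuation. acc=(acc<<6)|0x30=0x164B0
Completed: cp=U+164B0 (starts at byte 4)
Byte[8]=C6: 2-byte lead, need 1 cont bytes. acc=0x6
Byte[9]=A3: continuation. acc=(acc<<6)|0x23=0x1A3
Completed: cp=U+01A3 (starts at byte 8)
Byte[10]=D7: 2-byte lead, need 1 cont bytes. acc=0x17
Byte[11]: stream ended, expected continuation. INVALID

Answer: 11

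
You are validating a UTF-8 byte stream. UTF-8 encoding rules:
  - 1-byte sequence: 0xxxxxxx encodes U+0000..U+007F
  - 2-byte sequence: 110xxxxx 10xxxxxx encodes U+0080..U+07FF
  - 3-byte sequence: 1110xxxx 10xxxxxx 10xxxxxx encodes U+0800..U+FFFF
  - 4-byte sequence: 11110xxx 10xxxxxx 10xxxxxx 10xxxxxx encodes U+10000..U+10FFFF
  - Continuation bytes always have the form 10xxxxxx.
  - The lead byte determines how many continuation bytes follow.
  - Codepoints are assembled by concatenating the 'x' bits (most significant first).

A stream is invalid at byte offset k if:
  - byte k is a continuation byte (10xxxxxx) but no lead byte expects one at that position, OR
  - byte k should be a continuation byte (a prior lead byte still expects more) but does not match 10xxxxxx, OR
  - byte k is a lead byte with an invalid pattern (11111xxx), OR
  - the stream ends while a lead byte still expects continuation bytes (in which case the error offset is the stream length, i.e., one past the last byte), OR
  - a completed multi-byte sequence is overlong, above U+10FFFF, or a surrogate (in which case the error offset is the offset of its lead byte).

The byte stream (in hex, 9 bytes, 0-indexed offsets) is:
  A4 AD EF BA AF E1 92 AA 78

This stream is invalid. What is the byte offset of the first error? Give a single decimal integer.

Answer: 0

Derivation:
Byte[0]=A4: INVALID lead byte (not 0xxx/110x/1110/11110)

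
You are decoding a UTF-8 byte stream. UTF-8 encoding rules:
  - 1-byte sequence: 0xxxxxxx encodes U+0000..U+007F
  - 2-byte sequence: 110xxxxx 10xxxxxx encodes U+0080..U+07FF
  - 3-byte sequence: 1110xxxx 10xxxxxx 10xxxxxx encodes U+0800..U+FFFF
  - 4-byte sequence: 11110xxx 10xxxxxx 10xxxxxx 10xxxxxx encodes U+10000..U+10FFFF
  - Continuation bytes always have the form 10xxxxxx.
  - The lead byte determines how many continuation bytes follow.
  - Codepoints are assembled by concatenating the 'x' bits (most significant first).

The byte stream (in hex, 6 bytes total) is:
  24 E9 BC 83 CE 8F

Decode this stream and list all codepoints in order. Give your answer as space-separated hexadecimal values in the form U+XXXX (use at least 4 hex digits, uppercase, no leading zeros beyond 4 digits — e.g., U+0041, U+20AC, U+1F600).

Answer: U+0024 U+9F03 U+038F

Derivation:
Byte[0]=24: 1-byte ASCII. cp=U+0024
Byte[1]=E9: 3-byte lead, need 2 cont bytes. acc=0x9
Byte[2]=BC: continuation. acc=(acc<<6)|0x3C=0x27C
Byte[3]=83: continuation. acc=(acc<<6)|0x03=0x9F03
Completed: cp=U+9F03 (starts at byte 1)
Byte[4]=CE: 2-byte lead, need 1 cont bytes. acc=0xE
Byte[5]=8F: continuation. acc=(acc<<6)|0x0F=0x38F
Completed: cp=U+038F (starts at byte 4)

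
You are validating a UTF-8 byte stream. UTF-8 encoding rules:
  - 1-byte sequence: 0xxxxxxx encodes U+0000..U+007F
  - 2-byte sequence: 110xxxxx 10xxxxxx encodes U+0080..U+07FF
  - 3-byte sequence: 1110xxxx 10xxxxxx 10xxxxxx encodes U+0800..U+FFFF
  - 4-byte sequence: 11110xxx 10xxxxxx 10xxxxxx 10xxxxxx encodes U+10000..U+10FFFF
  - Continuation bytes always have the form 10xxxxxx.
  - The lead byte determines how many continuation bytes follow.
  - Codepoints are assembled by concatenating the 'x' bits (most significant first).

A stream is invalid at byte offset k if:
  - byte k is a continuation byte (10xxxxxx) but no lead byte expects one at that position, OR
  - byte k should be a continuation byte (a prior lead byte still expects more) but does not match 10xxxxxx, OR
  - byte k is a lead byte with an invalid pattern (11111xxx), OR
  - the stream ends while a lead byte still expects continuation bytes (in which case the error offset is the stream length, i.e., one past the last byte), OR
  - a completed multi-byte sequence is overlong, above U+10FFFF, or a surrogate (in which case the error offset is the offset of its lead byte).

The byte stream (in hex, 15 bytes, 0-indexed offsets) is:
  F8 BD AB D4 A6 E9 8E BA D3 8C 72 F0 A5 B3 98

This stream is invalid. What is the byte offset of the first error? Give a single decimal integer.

Byte[0]=F8: INVALID lead byte (not 0xxx/110x/1110/11110)

Answer: 0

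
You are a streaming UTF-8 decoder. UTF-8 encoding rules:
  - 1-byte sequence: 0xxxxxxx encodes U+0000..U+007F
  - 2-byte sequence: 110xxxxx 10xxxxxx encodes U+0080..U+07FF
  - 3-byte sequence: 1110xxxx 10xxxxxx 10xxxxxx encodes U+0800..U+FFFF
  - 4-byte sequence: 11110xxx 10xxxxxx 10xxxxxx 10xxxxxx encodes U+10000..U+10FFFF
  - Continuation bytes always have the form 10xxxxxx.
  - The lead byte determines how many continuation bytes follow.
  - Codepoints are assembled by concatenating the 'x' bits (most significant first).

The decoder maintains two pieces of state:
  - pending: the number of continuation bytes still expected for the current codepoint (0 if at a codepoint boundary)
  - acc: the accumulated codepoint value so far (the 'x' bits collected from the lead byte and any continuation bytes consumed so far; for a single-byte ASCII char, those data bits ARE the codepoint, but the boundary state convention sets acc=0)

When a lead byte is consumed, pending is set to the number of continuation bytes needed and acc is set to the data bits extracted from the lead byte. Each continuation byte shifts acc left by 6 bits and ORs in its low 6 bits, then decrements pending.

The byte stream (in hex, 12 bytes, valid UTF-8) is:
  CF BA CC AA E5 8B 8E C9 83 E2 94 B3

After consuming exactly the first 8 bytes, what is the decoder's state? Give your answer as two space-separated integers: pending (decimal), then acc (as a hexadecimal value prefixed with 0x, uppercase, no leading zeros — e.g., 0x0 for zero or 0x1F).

Answer: 1 0x9

Derivation:
Byte[0]=CF: 2-byte lead. pending=1, acc=0xF
Byte[1]=BA: continuation. acc=(acc<<6)|0x3A=0x3FA, pending=0
Byte[2]=CC: 2-byte lead. pending=1, acc=0xC
Byte[3]=AA: continuation. acc=(acc<<6)|0x2A=0x32A, pending=0
Byte[4]=E5: 3-byte lead. pending=2, acc=0x5
Byte[5]=8B: continuation. acc=(acc<<6)|0x0B=0x14B, pending=1
Byte[6]=8E: continuation. acc=(acc<<6)|0x0E=0x52CE, pending=0
Byte[7]=C9: 2-byte lead. pending=1, acc=0x9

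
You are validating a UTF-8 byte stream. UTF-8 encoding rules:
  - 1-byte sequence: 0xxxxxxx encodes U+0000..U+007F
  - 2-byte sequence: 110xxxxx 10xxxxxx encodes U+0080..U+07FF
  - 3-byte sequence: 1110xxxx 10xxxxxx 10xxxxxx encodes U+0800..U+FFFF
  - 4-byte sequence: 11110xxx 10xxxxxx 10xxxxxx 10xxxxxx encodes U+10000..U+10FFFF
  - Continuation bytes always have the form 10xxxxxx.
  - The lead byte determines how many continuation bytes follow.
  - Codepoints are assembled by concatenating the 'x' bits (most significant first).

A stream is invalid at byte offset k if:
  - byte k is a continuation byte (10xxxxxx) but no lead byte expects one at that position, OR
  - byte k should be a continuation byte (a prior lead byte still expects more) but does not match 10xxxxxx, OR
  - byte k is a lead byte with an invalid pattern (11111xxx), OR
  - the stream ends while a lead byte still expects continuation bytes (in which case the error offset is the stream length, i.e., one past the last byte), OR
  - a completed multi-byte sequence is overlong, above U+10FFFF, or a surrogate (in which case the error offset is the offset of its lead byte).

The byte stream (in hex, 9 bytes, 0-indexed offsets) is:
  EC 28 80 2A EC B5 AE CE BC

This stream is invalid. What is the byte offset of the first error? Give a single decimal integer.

Answer: 1

Derivation:
Byte[0]=EC: 3-byte lead, need 2 cont bytes. acc=0xC
Byte[1]=28: expected 10xxxxxx continuation. INVALID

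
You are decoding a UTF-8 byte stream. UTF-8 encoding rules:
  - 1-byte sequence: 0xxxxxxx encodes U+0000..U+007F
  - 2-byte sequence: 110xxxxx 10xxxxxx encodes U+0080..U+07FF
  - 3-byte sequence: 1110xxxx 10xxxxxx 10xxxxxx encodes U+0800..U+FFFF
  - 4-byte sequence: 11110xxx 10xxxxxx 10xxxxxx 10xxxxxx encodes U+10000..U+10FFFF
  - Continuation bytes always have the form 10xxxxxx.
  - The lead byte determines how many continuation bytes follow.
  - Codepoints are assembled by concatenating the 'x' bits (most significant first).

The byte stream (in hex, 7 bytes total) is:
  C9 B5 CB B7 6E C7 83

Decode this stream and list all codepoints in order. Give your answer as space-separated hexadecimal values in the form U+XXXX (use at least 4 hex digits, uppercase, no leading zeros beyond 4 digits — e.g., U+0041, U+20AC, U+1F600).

Answer: U+0275 U+02F7 U+006E U+01C3

Derivation:
Byte[0]=C9: 2-byte lead, need 1 cont bytes. acc=0x9
Byte[1]=B5: continuation. acc=(acc<<6)|0x35=0x275
Completed: cp=U+0275 (starts at byte 0)
Byte[2]=CB: 2-byte lead, need 1 cont bytes. acc=0xB
Byte[3]=B7: continuation. acc=(acc<<6)|0x37=0x2F7
Completed: cp=U+02F7 (starts at byte 2)
Byte[4]=6E: 1-byte ASCII. cp=U+006E
Byte[5]=C7: 2-byte lead, need 1 cont bytes. acc=0x7
Byte[6]=83: continuation. acc=(acc<<6)|0x03=0x1C3
Completed: cp=U+01C3 (starts at byte 5)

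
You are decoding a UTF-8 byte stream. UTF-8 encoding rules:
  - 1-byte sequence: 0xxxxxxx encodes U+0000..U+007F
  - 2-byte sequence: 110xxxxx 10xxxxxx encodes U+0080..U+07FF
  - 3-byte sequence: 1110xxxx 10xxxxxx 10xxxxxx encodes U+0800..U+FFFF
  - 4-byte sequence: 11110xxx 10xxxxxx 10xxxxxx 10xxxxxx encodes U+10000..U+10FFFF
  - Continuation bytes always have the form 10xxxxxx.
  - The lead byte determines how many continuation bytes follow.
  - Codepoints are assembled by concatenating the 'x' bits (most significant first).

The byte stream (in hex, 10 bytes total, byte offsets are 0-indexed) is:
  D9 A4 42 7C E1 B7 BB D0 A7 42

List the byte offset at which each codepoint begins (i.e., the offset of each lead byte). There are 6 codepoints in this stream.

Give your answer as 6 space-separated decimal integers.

Answer: 0 2 3 4 7 9

Derivation:
Byte[0]=D9: 2-byte lead, need 1 cont bytes. acc=0x19
Byte[1]=A4: continuation. acc=(acc<<6)|0x24=0x664
Completed: cp=U+0664 (starts at byte 0)
Byte[2]=42: 1-byte ASCII. cp=U+0042
Byte[3]=7C: 1-byte ASCII. cp=U+007C
Byte[4]=E1: 3-byte lead, need 2 cont bytes. acc=0x1
Byte[5]=B7: continuation. acc=(acc<<6)|0x37=0x77
Byte[6]=BB: continuation. acc=(acc<<6)|0x3B=0x1DFB
Completed: cp=U+1DFB (starts at byte 4)
Byte[7]=D0: 2-byte lead, need 1 cont bytes. acc=0x10
Byte[8]=A7: continuation. acc=(acc<<6)|0x27=0x427
Completed: cp=U+0427 (starts at byte 7)
Byte[9]=42: 1-byte ASCII. cp=U+0042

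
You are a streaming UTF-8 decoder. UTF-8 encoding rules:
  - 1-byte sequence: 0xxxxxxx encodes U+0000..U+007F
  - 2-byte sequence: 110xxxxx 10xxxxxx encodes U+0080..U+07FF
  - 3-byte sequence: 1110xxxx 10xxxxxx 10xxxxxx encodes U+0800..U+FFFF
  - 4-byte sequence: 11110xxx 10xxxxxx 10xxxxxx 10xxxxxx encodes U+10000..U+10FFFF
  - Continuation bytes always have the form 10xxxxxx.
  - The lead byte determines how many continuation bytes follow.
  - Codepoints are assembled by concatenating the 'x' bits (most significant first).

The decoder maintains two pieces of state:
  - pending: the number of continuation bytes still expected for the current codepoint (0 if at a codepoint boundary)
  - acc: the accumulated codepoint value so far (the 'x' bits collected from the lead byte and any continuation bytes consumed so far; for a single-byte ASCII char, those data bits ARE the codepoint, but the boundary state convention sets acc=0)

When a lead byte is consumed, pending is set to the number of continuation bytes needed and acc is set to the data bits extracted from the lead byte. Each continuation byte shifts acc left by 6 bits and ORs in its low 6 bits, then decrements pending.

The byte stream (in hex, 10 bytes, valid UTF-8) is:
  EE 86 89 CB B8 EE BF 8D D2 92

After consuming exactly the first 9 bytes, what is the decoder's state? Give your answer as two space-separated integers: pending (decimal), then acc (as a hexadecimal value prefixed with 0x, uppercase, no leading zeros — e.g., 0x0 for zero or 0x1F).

Byte[0]=EE: 3-byte lead. pending=2, acc=0xE
Byte[1]=86: continuation. acc=(acc<<6)|0x06=0x386, pending=1
Byte[2]=89: continuation. acc=(acc<<6)|0x09=0xE189, pending=0
Byte[3]=CB: 2-byte lead. pending=1, acc=0xB
Byte[4]=B8: continuation. acc=(acc<<6)|0x38=0x2F8, pending=0
Byte[5]=EE: 3-byte lead. pending=2, acc=0xE
Byte[6]=BF: continuation. acc=(acc<<6)|0x3F=0x3BF, pending=1
Byte[7]=8D: continuation. acc=(acc<<6)|0x0D=0xEFCD, pending=0
Byte[8]=D2: 2-byte lead. pending=1, acc=0x12

Answer: 1 0x12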